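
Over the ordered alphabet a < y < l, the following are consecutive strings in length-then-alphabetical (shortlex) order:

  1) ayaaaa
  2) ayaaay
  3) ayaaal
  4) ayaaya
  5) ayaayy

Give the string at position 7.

Advancing 2 positions from ayaayy through ayaayy → ayaayl reaches term 7.

ayaala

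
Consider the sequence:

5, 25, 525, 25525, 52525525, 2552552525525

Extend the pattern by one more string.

This is a Fibonacci-style word recurrence s(k) = s(k−2)·s(k−1): e.g. 5·25 = 525.
Continuing: 52525525 · 2552552525525 gives term 7.

525255252552552525525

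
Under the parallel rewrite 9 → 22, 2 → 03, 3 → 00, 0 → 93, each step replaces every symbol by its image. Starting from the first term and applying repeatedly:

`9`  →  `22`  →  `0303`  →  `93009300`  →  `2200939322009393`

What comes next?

Applying the rule to each of the 16 symbols of 2200939322009393 gives the pieces 03 03 93 93 22 00 22 00 03 03 93 93 22 00 22 00, which concatenate to the answer.

03039393220022000303939322002200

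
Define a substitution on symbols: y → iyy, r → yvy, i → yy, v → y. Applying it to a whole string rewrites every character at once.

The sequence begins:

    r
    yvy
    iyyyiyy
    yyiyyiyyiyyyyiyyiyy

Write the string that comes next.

φ(yyiyyiyyiyyyyiyyiyy) expands symbol-by-symbol to iyy iyy yy iyy iyy yy iyy iyy yy iyy iyy iyy iyy yy iyy iyy yy iyy iyy; joining the 19 pieces gives the next term.

iyyiyyyyiyyiyyyyiyyiyyyyiyyiyyiyyiyyyyiyyiyyyyiyyiyy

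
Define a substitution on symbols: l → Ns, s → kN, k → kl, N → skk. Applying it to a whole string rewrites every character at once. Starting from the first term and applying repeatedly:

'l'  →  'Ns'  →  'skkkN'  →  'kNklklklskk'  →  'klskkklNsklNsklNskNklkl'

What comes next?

klNskNklklklNsskkkNklNsskkkNklNsskkkNklskkklNsklNs

Replace each of the 23 characters of klskkklNsklNsklNskNklkl in place — kl Ns kN kl kl kl Ns skk kN kl Ns skk kN kl Ns skk kN kl skk kl Ns kl Ns — and concatenate.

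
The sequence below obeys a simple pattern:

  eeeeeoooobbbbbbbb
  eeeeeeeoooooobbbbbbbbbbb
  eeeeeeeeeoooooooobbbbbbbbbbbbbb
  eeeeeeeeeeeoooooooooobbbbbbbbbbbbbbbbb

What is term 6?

Term n consists of 2n+1 e's, followed by 2n o's, followed by 3n+2 b's, where the shown terms are n = 2, 3, 4, 5.
At n = 7 the blocks have lengths 15, 14, 23.

eeeeeeeeeeeeeeeoooooooooooooobbbbbbbbbbbbbbbbbbbbbbb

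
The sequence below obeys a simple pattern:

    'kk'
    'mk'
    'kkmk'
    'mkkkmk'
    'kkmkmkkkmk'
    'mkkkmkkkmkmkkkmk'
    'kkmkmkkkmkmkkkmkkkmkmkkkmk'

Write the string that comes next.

This is a Fibonacci-style word recurrence s(k) = s(k−2)·s(k−1): e.g. kk·mk = kkmk.
So term 8 is mkkkmkkkmkmkkkmk·kkmkmkkkmkmkkkmkkkmkmkkkmk.

mkkkmkkkmkmkkkmkkkmkmkkkmkmkkkmkkkmkmkkkmk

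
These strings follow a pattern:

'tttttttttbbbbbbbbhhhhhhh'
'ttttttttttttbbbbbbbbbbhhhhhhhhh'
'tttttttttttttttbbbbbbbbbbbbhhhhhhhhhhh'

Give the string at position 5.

Term n consists of 3n t's, followed by 2n+2 b's, followed by 2n+1 h's, where the shown terms are n = 3, 4, 5.
For term 5, n = 7, so the run lengths are 21, 16, 15.

tttttttttttttttttttttbbbbbbbbbbbbbbbbhhhhhhhhhhhhhhh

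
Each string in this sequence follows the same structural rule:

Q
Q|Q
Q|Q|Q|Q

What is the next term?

Each string is two copies of the previous one joined by '|'.
So the next term is two copies of Q|Q|Q|Q with '|' between the halves.

Q|Q|Q|Q|Q|Q|Q|Q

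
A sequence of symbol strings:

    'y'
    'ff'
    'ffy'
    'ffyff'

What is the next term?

ffyffffy

From term 3 onward, concatenate the last term with the second-to-last: ff·y = ffy, ffy·ff = ffyff, …
The next term joins ffyff and ffy.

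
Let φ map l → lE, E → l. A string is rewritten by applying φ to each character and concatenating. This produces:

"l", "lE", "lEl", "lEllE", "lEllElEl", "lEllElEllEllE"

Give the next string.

Rewriting the 13 symbols of lEllElEllEllE one by one yields lE l lE lE l lE l lE lE l lE lE l; concatenated:

lEllElEllEllElEllElEl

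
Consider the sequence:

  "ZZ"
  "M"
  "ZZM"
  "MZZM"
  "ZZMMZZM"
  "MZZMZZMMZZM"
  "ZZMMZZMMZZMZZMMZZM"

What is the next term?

MZZMZZMMZZMZZMMZZMMZZMZZMMZZM

Each term (from the third on) is the two preceding terms concatenated in order: term 3 = ZZ·M = ZZM.
Continuing: MZZMZZMMZZM · ZZMMZZMMZZMZZMMZZM gives term 8.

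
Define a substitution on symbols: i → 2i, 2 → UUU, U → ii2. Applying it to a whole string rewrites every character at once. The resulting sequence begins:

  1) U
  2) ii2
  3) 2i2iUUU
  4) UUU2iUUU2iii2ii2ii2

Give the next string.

ii2ii2ii2UUU2iii2ii2ii2UUU2i2i2iUUU2i2iUUU2i2iUUU

φ(UUU2iUUU2iii2ii2ii2) expands symbol-by-symbol to ii2 ii2 ii2 UUU 2i ii2 ii2 ii2 UUU 2i 2i 2i UUU 2i 2i UUU 2i 2i UUU; joining the 19 pieces gives the next term.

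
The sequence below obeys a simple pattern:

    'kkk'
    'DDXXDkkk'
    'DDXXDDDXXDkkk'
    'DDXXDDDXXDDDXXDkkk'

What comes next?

Every step adds DDXXD at the front: s(k+1) = DDXXD·s(k).
Applying this once more to DDXXDDDXXDDDXXDkkk:

DDXXDDDXXDDDXXDDDXXDkkk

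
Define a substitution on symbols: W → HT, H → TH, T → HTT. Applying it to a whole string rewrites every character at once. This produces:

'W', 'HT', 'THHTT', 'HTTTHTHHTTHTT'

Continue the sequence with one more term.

Applying the rule to each of the 13 symbols of HTTTHTHHTTHTT gives the pieces TH HTT HTT HTT TH HTT TH TH HTT HTT TH HTT HTT, which concatenate to the answer.

THHTTHTTHTTTHHTTTHTHHTTHTTTHHTTHTT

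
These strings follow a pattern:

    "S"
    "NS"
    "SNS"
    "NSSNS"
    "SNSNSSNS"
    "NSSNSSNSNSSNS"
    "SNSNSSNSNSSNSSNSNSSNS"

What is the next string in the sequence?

Each term (from the third on) is the two preceding terms concatenated in order: term 3 = S·NS = SNS.
So term 8 is NSSNSSNSNSSNS·SNSNSSNSNSSNSSNSNSSNS.

NSSNSSNSNSSNSSNSNSSNSNSSNSSNSNSSNS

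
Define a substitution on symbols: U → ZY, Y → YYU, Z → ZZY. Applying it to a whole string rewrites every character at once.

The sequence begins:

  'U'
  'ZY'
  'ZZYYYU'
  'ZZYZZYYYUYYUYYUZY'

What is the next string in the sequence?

Replace each of the 17 characters of ZZYZZYYYUYYUYYUZY in place — ZZY ZZY YYU ZZY ZZY YYU YYU YYU ZY YYU YYU ZY YYU YYU ZY ZZY YYU — and concatenate.

ZZYZZYYYUZZYZZYYYUYYUYYUZYYYUYYUZYYYUYYUZYZZYYYU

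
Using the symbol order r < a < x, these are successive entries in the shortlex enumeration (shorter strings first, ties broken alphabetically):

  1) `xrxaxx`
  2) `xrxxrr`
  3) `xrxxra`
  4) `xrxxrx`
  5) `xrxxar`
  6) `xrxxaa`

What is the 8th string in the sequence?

xrxxxr

Stepping forward 2 times from xrxxaa: xrxxaa → xrxxax, then the target.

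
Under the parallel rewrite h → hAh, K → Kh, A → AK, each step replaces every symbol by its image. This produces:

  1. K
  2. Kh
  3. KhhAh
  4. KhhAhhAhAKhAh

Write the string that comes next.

KhhAhhAhAKhAhhAhAKhAhAKKhhAhAKhAh

Replace each of the 13 characters of KhhAhhAhAKhAh in place — Kh hAh hAh AK hAh hAh AK hAh AK Kh hAh AK hAh — and concatenate.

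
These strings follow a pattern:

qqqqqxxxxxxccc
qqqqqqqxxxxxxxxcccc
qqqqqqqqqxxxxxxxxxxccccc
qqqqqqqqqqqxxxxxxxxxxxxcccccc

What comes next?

Each string has the form q^{2n-1} x^{2n} c^{n}, where the shown terms are n = 3, 4, 5, 6.
At n = 7 the blocks have lengths 13, 14, 7.

qqqqqqqqqqqqqxxxxxxxxxxxxxxccccccc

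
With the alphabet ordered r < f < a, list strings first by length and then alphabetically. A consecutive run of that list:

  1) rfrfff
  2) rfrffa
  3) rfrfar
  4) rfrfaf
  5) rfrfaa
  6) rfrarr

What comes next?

The successor of rfrarr increments the rightmost position that isn't already a and resets every position after it to r.

rfrarf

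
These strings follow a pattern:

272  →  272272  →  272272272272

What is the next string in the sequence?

272272272272272272272272

Every step duplicates the string.
So the next term is two copies of 272272272272.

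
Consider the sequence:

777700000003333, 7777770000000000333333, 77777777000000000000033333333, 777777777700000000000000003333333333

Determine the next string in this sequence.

The n-th term is 2n-2 7's then 3n-2 0's then 2n-2 3's, where the shown terms are n = 3, 4, 5, 6.
At n = 7 the blocks have lengths 12, 19, 12.

7777777777770000000000000000000333333333333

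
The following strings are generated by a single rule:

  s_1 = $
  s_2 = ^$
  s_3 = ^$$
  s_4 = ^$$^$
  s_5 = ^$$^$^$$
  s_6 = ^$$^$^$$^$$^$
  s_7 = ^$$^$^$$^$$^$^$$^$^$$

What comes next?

This is a Fibonacci-style word recurrence s(k) = s(k−1)·s(k−2): e.g. ^$·$ = ^$$.
Continuing: ^$$^$^$$^$$^$^$$^$^$$ · ^$$^$^$$^$$^$ gives term 8.

^$$^$^$$^$$^$^$$^$^$$^$$^$^$$^$$^$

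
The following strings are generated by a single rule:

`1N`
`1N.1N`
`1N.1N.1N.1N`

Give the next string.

1N.1N.1N.1N.1N.1N.1N.1N

s(k+1) = s(k)·.·s(k) — each term doubles the last with '.' between the halves.
So the next term is two copies of 1N.1N.1N.1N with '.' between the halves.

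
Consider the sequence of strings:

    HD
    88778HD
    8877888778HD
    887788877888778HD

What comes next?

88778887788877888778HD

Every step adds 88778 at the front: s(k+1) = 88778·s(k).
So the next term is 88778·887788877888778HD.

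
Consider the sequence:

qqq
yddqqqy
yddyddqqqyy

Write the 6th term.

yddyddyddyddyddqqqyyyyy

Every step adds ydd to the front and y to the end of the previous string.
From yddyddqqqyy, 3 further steps: yddyddqqqyy → yddyddyddqqqyyy → yddyddyddyddqqqyyyy → (answer).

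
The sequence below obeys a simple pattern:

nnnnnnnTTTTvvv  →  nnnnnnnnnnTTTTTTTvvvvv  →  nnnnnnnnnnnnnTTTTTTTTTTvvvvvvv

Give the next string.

nnnnnnnnnnnnnnnnTTTTTTTTTTTTTvvvvvvvvv

Term n consists of 3n+1 n's, followed by 3n-2 T's, followed by 2n-1 v's, where the shown terms are n = 2, 3, 4.
For the next term, n = 5, so the run lengths are 16, 13, 9.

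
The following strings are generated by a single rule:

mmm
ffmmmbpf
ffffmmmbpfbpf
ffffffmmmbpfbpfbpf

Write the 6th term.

ffffffffffmmmbpfbpfbpfbpfbpf

Each term wraps the previous one in ff on the left and bpf on the right.
From ffffffmmmbpfbpfbpf, 2 further steps: ffffffmmmbpfbpfbpf → ffffffffmmmbpfbpfbpfbpf → (answer).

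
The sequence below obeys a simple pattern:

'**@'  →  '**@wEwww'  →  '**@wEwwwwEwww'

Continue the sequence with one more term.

**@wEwwwwEwwwwEwww

The strings grow by a fixed suffix wEwww each time.
So the next term is **@wEwwwwEwww·wEwww.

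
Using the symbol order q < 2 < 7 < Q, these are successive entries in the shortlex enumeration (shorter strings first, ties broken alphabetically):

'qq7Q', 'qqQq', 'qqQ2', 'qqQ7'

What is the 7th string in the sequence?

q2q2

Continuing the enumeration 3 steps past qqQ7: qqQ7 → qqQQ → q2qq → (answer).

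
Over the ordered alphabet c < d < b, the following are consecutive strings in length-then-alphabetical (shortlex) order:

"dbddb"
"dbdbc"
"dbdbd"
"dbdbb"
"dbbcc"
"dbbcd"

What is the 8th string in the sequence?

Stepping forward 2 times from dbbcd: dbbcd → dbbcb, then the target.

dbbdc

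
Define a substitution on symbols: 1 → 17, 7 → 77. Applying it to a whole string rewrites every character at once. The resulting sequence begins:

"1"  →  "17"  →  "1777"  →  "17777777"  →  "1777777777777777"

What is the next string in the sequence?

17777777777777777777777777777777

φ(1777777777777777) expands symbol-by-symbol to 17 77 77 77 77 77 77 77 77 77 77 77 77 77 77 77; joining the 16 pieces gives the next term.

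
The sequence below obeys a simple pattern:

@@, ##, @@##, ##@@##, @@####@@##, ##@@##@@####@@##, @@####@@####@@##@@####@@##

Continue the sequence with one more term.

##@@##@@####@@##@@####@@####@@##@@####@@##

From term 3 onward, concatenate the second-to-last term with the last: @@·## = @@##, ##·@@## = ##@@##, …
The next term joins ##@@##@@####@@## and @@####@@####@@##@@####@@##.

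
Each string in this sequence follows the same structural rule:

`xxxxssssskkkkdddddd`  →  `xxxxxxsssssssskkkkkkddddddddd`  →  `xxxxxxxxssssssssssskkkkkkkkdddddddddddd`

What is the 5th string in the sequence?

Reading off run lengths: x runs 4, 6, 8; s runs 5, 8, 11; k runs 4, 6, 8; d runs 6, 9, 12 — each is linear in n, where the shown terms are n = 2, 3, 4.
Setting n = 6 gives 12, 17, 12, 18 characters in each block.

xxxxxxxxxxxxssssssssssssssssskkkkkkkkkkkkdddddddddddddddddd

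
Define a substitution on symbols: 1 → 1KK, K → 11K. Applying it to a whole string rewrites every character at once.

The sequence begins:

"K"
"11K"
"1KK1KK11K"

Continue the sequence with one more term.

Apply φ to 1KK1KK11K symbol by symbol: 1→1KK, K→11K, K→11K, 1→1KK, K→11K, K→11K, 1→1KK, 1→1KK, K→11K; joined: 1KK 11K 11K 1KK 11K 11K 1KK 1KK 11K.

1KK11K11K1KK11K11K1KK1KK11K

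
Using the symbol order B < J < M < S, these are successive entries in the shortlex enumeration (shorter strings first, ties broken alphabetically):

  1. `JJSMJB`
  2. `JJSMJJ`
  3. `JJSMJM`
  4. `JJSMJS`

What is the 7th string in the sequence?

JJSMMM

Advancing 3 positions from JJSMJS through JJSMJS → JJSMMB → JJSMMJ reaches term 7.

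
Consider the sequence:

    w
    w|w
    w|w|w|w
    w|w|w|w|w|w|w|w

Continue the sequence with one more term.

w|w|w|w|w|w|w|w|w|w|w|w|w|w|w|w

s(k+1) = s(k)·|·s(k) — each term doubles the last with '|' between the halves.
So the next term is two copies of w|w|w|w|w|w|w|w with '|' between the halves.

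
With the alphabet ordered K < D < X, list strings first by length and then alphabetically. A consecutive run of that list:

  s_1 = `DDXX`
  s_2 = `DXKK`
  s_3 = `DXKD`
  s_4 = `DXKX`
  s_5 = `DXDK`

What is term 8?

Stepping forward 3 times from DXDK: DXDK → DXDD → DXDX, then the target.

DXXK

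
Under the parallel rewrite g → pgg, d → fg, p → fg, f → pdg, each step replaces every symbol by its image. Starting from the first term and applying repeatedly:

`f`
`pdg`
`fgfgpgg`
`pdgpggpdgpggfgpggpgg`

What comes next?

φ(pdgpggpdgpggfgpggpgg) expands symbol-by-symbol to fg fg pgg fg pgg pgg fg fg pgg fg pgg pgg pdg pgg fg pgg pgg fg pgg pgg; joining the 20 pieces gives the next term.

fgfgpggfgpggpggfgfgpggfgpggpggpdgpggfgpggpggfgpggpgg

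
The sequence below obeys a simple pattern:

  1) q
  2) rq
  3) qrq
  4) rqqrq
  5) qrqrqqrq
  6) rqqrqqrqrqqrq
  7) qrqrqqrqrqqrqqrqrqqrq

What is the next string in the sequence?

Each term (from the third on) is the two preceding terms concatenated in order: term 3 = q·rq = qrq.
The next term joins rqqrqqrqrqqrq and qrqrqqrqrqqrqqrqrqqrq.

rqqrqqrqrqqrqqrqrqqrqrqqrqqrqrqqrq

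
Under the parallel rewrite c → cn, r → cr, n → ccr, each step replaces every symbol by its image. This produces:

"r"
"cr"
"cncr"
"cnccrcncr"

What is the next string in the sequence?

Expanding cnccrcncr: c→cn, n→ccr, c→cn, c→cn, r→cr, c→cn, n→ccr, c→cn, r→cr. Concatenated: cn ccr cn cn cr cn ccr cn cr.

cnccrcncncrcnccrcncr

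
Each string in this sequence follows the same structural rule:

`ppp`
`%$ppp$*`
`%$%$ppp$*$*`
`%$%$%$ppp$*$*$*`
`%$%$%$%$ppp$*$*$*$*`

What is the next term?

s(k+1) = %$·s(k)·$*, so each term gains %$ as a prefix and $* as a suffix.
One more step from %$%$%$%$ppp$*$*$*$* gives the answer.

%$%$%$%$%$ppp$*$*$*$*$*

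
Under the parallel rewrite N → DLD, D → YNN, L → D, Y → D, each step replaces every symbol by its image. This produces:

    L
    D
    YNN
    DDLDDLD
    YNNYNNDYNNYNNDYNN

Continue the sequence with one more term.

DDLDDLDDDLDDLDYNNDDLDDLDDDLDDLDYNNDDLDDLD

Replace each of the 17 characters of YNNYNNDYNNYNNDYNN in place — D DLD DLD D DLD DLD YNN D DLD DLD D DLD DLD YNN D DLD DLD — and concatenate.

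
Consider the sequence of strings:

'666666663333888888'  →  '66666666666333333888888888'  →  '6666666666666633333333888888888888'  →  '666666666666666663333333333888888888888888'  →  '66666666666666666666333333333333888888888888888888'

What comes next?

Reading off run lengths: 6 runs 8, 11, 14, 17, 20; 3 runs 4, 6, 8, 10, 12; 8 runs 6, 9, 12, 15, 18 — each is linear in n, where the shown terms are n = 2, 3, 4, 5, 6.
At n = 7 the blocks have lengths 23, 14, 21.

6666666666666666666666633333333333333888888888888888888888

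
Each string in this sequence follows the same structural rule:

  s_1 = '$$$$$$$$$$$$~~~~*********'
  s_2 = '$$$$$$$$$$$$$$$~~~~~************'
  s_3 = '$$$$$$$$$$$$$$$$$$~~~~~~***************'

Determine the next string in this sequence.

Reading off run lengths: $ runs 12, 15, 18; ~ runs 4, 5, 6; * runs 9, 12, 15 — each is linear in n, where the shown terms are n = 3, 4, 5.
For the next term, n = 6, so the run lengths are 21, 7, 18.

$$$$$$$$$$$$$$$$$$$$$~~~~~~~******************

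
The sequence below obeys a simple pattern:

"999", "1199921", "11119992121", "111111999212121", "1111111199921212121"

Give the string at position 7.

111111111111999212121212121

s(k+1) = 11·s(k)·21, so each term gains 11 as a prefix and 21 as a suffix.
From 1111111199921212121, 2 further steps: 1111111199921212121 → 11111111119992121212121 → (answer).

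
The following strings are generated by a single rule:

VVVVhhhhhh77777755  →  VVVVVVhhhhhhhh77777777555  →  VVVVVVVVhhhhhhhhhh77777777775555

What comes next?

Term n consists of 2n-2 V's, followed by 2n h's, followed by 2n 7's, followed by n-1 5's, where the shown terms are n = 3, 4, 5.
For the next term, n = 6, so the run lengths are 10, 12, 12, 5.

VVVVVVVVVVhhhhhhhhhhhh77777777777755555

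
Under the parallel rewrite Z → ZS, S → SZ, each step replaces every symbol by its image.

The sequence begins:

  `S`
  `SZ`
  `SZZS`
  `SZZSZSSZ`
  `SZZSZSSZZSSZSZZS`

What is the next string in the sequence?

SZZSZSSZZSSZSZZSZSSZSZZSSZZSZSSZ

Applying the rule to each of the 16 symbols of SZZSZSSZZSSZSZZS gives the pieces SZ ZS ZS SZ ZS SZ SZ ZS ZS SZ SZ ZS SZ ZS ZS SZ, which concatenate to the answer.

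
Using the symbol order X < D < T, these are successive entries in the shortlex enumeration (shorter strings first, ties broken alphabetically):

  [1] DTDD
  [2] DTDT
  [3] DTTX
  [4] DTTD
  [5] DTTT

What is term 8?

Advancing 3 positions from DTTT through DTTT → TXXX → TXXD reaches term 8.

TXXT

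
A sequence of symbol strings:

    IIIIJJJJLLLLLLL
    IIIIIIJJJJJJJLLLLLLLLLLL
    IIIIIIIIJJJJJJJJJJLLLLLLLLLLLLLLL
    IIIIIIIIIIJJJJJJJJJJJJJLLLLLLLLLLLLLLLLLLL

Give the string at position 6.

Term n consists of 2n I's, followed by 3n-2 J's, followed by 4n-1 L's, where the shown terms are n = 2, 3, 4, 5.
Setting n = 7 gives 14, 19, 27 characters in each block.

IIIIIIIIIIIIIIJJJJJJJJJJJJJJJJJJJLLLLLLLLLLLLLLLLLLLLLLLLLLL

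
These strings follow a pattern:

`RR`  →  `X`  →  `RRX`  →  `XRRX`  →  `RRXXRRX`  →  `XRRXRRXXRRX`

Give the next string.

RRXXRRXXRRXRRXXRRX

This is a Fibonacci-style word recurrence s(k) = s(k−2)·s(k−1): e.g. RR·X = RRX.
The next term joins RRXXRRX and XRRXRRXXRRX.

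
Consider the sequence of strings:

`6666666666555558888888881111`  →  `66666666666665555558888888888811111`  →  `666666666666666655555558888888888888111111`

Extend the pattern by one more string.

Term n consists of 3n+1 6's, followed by n+2 5's, followed by 2n+3 8's, followed by n+1 1's, where the shown terms are n = 3, 4, 5.
Setting n = 6 gives 19, 8, 15, 7 characters in each block.

6666666666666666666555555558888888888888881111111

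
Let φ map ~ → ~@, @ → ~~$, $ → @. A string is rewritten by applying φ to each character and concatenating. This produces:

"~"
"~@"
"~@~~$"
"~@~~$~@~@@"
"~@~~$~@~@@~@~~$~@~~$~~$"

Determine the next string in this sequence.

~@~~$~@~@@~@~~$~@~~$~~$~@~~$~@~@@~@~~$~@~@@~@~@@

Replace each of the 23 characters of ~@~~$~@~@@~@~~$~@~~$~~$ in place — ~@ ~~$ ~@ ~@ @ ~@ ~~$ ~@ ~~$ ~~$ ~@ ~~$ ~@ ~@ @ ~@ ~~$ ~@ ~@ @ ~@ ~@ @ — and concatenate.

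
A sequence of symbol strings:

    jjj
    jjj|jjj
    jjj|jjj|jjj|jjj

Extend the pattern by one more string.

s(k+1) = s(k)·|·s(k) — each term doubles the last with '|' between the halves.
So the next term is two copies of jjj|jjj|jjj|jjj with '|' between the halves.

jjj|jjj|jjj|jjj|jjj|jjj|jjj|jjj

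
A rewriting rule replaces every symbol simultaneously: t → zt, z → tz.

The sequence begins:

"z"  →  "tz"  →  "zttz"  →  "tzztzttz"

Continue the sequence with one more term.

zttztzzttzztzttz

Apply φ to tzztzttz symbol by symbol: t→zt, z→tz, z→tz, t→zt, z→tz, t→zt, t→zt, z→tz; joined: zt tz tz zt tz zt zt tz.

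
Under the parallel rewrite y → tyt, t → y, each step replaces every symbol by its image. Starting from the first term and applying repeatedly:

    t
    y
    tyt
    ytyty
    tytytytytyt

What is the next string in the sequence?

ytytytytytytytytytyty

Apply φ to tytytytytyt symbol by symbol: t→y, y→tyt, t→y, y→tyt, t→y, y→tyt, t→y, y→tyt, t→y, y→tyt, t→y; joined: y tyt y tyt y tyt y tyt y tyt y.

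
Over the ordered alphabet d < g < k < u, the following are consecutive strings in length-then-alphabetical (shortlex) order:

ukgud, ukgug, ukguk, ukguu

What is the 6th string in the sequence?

ukkdg

Advancing 2 positions from ukguu through ukguu → ukkdd reaches term 6.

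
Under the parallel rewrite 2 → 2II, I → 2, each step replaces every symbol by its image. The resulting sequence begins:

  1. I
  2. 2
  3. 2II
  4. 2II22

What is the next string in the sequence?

2II222II2II

Apply φ to 2II22 symbol by symbol: 2→2II, I→2, I→2, 2→2II, 2→2II; joined: 2II 2 2 2II 2II.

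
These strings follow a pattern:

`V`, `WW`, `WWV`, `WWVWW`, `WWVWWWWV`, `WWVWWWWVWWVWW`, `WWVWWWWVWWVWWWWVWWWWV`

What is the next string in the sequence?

Each term (from the third on) is the previous term followed by the one before it: term 3 = WW·V = WWV.
The next term joins WWVWWWWVWWVWWWWVWWWWV and WWVWWWWVWWVWW.

WWVWWWWVWWVWWWWVWWWWVWWVWWWWVWWVWW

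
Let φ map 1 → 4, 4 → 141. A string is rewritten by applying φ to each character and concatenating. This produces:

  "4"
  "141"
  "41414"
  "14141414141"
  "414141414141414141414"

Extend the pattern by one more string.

Applying the rule to each of the 21 symbols of 414141414141414141414 gives the pieces 141 4 141 4 141 4 141 4 141 4 141 4 141 4 141 4 141 4 141 4 141, which concatenate to the answer.

1414141414141414141414141414141414141414141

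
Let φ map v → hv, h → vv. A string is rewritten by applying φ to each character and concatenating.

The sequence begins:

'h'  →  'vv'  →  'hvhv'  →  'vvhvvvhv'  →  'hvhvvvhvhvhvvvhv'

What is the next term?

vvhvvvhvhvhvvvhvvvhvvvhvhvhvvvhv

Replace each of the 16 characters of hvhvvvhvhvhvvvhv in place — vv hv vv hv hv hv vv hv vv hv vv hv hv hv vv hv — and concatenate.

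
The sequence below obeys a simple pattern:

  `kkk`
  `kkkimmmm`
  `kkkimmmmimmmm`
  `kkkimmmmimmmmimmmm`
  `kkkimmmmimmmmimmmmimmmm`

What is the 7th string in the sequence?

kkkimmmmimmmmimmmmimmmmimmmmimmmm

Every step adds immmm to the end: s(k+1) = s(k)·immmm.
From kkkimmmmimmmmimmmmimmmm, 2 further steps: kkkimmmmimmmmimmmmimmmm → kkkimmmmimmmmimmmmimmmmimmmm → (answer).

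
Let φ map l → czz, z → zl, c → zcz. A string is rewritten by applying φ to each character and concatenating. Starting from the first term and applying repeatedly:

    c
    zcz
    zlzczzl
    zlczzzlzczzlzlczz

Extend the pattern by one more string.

Applying the rule to each of the 17 symbols of zlczzzlzczzlzlczz gives the pieces zl czz zcz zl zl zl czz zl zcz zl zl czz zl czz zcz zl zl, which concatenate to the answer.

zlczzzczzlzlzlczzzlzczzlzlczzzlczzzczzlzl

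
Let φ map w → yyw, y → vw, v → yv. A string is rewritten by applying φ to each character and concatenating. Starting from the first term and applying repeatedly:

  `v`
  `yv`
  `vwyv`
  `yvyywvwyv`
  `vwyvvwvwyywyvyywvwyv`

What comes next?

yvyywvwyvyvyywyvyywvwvwyywvwyvvwvwyywyvyywvwyv

Replace each of the 20 characters of vwyvvwvwyywyvyywvwyv in place — yv yyw vw yv yv yyw yv yyw vw vw yyw vw yv vw vw yyw yv yyw vw yv — and concatenate.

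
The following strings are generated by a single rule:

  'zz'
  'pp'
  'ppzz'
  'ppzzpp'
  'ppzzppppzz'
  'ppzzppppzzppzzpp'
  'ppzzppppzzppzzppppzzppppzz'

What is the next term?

ppzzppppzzppzzppppzzppppzzppzzppppzzppzzpp

Each term (from the third on) is the previous term followed by the one before it: term 3 = pp·zz = ppzz.
The next term joins ppzzppppzzppzzppppzzppppzz and ppzzppppzzppzzpp.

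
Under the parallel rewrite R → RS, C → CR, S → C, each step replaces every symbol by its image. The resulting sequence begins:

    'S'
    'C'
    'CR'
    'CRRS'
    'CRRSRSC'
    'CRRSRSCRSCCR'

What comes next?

CRRSRSCRSCCRRSCCRCRRS

Expanding CRRSRSCRSCCR: C→CR, R→RS, R→RS, S→C, R→RS, S→C, C→CR, R→RS, S→C, C→CR, C→CR, R→RS. Concatenated: CR RS RS C RS C CR RS C CR CR RS.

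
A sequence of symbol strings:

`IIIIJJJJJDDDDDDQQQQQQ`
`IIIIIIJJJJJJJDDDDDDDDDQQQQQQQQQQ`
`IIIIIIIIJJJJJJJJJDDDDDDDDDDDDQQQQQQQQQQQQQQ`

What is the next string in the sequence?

IIIIIIIIIIJJJJJJJJJJJDDDDDDDDDDDDDDDQQQQQQQQQQQQQQQQQQ

The n-th term is 2n I's then 2n+1 J's then 3n D's then 4n-2 Q's, where the shown terms are n = 2, 3, 4.
For the next term, n = 5, so the run lengths are 10, 11, 15, 18.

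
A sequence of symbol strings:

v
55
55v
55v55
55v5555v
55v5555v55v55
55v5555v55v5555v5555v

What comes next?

Each term (from the third on) is the previous term followed by the one before it: term 3 = 55·v = 55v.
Continuing: 55v5555v55v5555v5555v · 55v5555v55v55 gives term 8.

55v5555v55v5555v5555v55v5555v55v55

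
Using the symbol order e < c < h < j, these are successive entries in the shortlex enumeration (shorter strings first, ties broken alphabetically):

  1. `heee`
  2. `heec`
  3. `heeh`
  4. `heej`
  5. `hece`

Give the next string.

hecc

Treat hece as a base-4 numeral over the given alphabet and add one, carrying through any trailing j's.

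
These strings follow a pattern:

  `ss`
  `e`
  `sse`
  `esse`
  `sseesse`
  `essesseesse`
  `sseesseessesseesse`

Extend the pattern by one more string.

Each term (from the third on) is the two preceding terms concatenated in order: term 3 = ss·e = sse.
Continuing: essesseesse · sseesseessesseesse gives term 8.

essesseessesseesseessesseesse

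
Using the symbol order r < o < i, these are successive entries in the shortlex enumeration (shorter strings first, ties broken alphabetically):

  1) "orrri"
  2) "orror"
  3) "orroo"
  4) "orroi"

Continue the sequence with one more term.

Find the rightmost character of orroi below i, bump it to the next letter, and reset everything to its right to r.

orrir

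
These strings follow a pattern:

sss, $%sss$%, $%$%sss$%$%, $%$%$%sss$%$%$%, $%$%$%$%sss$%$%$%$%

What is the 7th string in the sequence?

Each term wraps the previous one in $% on the left and $% on the right.
From $%$%$%$%sss$%$%$%$%, 2 further steps: $%$%$%$%sss$%$%$%$% → $%$%$%$%$%sss$%$%$%$%$% → (answer).

$%$%$%$%$%$%sss$%$%$%$%$%$%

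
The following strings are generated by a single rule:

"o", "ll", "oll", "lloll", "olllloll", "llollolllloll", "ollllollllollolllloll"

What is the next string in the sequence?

llollollllollollllollllollolllloll

This is a Fibonacci-style word recurrence s(k) = s(k−2)·s(k−1): e.g. o·ll = oll.
Continuing: llollolllloll · ollllollllollolllloll gives term 8.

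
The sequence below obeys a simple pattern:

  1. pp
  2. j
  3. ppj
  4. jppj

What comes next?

ppjjppj

Each term (from the third on) is the two preceding terms concatenated in order: term 3 = pp·j = ppj.
The next term joins ppj and jppj.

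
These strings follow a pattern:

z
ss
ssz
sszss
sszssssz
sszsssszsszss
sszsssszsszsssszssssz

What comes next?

sszsssszsszsssszsssszsszsssszsszss

Each term (from the third on) is the previous term followed by the one before it: term 3 = ss·z = ssz.
So term 8 is sszsssszsszsssszssssz·sszsssszsszss.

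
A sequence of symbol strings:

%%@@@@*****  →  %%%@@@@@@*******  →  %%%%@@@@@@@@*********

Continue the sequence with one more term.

Each string has the form %^{n} @^{2n} *^{2n+1}, where the shown terms are n = 2, 3, 4.
Setting n = 5 gives 5, 10, 11 characters in each block.

%%%%%@@@@@@@@@@***********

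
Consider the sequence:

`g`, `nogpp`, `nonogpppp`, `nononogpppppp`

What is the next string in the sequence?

Every step adds no to the front and pp to the end of the previous string.
Applying this once more to nononogpppppp:

nonononogpppppppp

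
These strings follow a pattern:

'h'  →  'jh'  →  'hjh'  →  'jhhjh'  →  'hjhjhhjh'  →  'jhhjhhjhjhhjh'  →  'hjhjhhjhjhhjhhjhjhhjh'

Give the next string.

jhhjhhjhjhhjhhjhjhhjhjhhjhhjhjhhjh

Each term (from the third on) is the two preceding terms concatenated in order: term 3 = h·jh = hjh.
The next term joins jhhjhhjhjhhjh and hjhjhhjhjhhjhhjhjhhjh.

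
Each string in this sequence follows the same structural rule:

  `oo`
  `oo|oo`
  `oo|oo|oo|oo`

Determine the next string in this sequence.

s(k+1) = s(k)·|·s(k) — each term doubles the last with '|' between the halves.
Doubling oo|oo|oo|oo with '|' between the halves:

oo|oo|oo|oo|oo|oo|oo|oo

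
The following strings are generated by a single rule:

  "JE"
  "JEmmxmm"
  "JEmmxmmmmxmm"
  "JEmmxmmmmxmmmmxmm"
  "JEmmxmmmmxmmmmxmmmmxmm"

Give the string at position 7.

JEmmxmmmmxmmmmxmmmmxmmmmxmmmmxmm

Every step adds mmxmm to the end: s(k+1) = s(k)·mmxmm.
From JEmmxmmmmxmmmmxmmmmxmm, 2 further steps: JEmmxmmmmxmmmmxmmmmxmm → JEmmxmmmmxmmmmxmmmmxmmmmxmm → (answer).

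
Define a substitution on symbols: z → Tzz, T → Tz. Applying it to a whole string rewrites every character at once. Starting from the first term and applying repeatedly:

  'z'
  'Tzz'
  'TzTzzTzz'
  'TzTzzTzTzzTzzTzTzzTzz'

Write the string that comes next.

φ(TzTzzTzTzzTzzTzTzzTzz) expands symbol-by-symbol to Tz Tzz Tz Tzz Tzz Tz Tzz Tz Tzz Tzz Tz Tzz Tzz Tz Tzz Tz Tzz Tzz Tz Tzz Tzz; joining the 21 pieces gives the next term.

TzTzzTzTzzTzzTzTzzTzTzzTzzTzTzzTzzTzTzzTzTzzTzzTzTzzTzz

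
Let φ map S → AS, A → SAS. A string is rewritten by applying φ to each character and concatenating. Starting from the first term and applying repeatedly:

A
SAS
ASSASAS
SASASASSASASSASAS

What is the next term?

Rewriting the 17 symbols of SASASASSASASSASAS one by one yields AS SAS AS SAS AS SAS AS AS SAS AS SAS AS AS SAS AS SAS AS; concatenated:

ASSASASSASASSASASASSASASSASASASSASASSASAS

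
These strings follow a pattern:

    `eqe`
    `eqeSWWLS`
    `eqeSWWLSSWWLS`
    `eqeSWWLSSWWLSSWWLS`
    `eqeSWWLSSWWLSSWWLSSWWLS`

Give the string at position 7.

Every step adds SWWLS to the end: s(k+1) = s(k)·SWWLS.
From eqeSWWLSSWWLSSWWLSSWWLS, 2 further steps: eqeSWWLSSWWLSSWWLSSWWLS → eqeSWWLSSWWLSSWWLSSWWLSSWWLS → (answer).

eqeSWWLSSWWLSSWWLSSWWLSSWWLSSWWLS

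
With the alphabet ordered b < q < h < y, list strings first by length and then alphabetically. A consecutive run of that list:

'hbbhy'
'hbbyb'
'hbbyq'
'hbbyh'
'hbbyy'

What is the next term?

Treat hbbyy as a base-4 numeral over the given alphabet and add one, carrying through any trailing y's.

hbqbb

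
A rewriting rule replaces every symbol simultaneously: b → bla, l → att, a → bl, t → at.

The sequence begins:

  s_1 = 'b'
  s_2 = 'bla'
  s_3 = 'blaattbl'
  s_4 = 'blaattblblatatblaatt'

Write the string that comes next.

Rewriting the 20 symbols of blaattblblatatblaatt one by one yields bla att bl bl at at bla att bla att bl at bl at bla att bl bl at at; concatenated:

blaattblblatatblaattblaattblatblatblaattblblatat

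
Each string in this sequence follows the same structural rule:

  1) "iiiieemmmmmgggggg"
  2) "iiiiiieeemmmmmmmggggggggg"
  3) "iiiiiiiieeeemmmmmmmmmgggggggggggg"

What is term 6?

iiiiiiiiiiiiiieeeeeeemmmmmmmmmmmmmmmggggggggggggggggggggg

Each string has the form i^{2n} e^{n} m^{2n+1} g^{3n}, where the shown terms are n = 2, 3, 4.
For term 6, n = 7, so the run lengths are 14, 7, 15, 21.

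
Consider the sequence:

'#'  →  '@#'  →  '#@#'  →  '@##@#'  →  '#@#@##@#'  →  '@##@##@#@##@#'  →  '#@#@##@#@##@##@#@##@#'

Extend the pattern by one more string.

From term 3 onward, concatenate the second-to-last term with the last: #·@# = #@#, @#·#@# = @##@#, …
So term 8 is @##@##@#@##@#·#@#@##@#@##@##@#@##@#.

@##@##@#@##@##@#@##@#@##@##@#@##@#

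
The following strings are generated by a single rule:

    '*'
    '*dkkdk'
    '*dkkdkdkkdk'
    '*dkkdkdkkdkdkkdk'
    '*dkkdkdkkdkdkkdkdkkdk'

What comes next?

*dkkdkdkkdkdkkdkdkkdkdkkdk

Each term is the previous one with dkkdk appended.
So the next term is *dkkdkdkkdkdkkdkdkkdk·dkkdk.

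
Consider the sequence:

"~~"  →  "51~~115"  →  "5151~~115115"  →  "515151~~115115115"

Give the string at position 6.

5151515151~~115115115115115

Every step adds 51 to the front and 115 to the end of the previous string.
From 515151~~115115115, 2 further steps: 515151~~115115115 → 51515151~~115115115115 → (answer).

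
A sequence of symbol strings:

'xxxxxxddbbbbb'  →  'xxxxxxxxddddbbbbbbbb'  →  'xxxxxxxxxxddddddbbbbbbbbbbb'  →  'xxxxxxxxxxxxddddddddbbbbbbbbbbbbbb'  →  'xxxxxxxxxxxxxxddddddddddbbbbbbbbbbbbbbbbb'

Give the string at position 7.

xxxxxxxxxxxxxxxxxxddddddddddddddbbbbbbbbbbbbbbbbbbbbbbb

Each string has the form x^{2n+2} d^{2n-2} b^{3n-1}, where the shown terms are n = 2, 3, 4, 5, 6.
Setting n = 8 gives 18, 14, 23 characters in each block.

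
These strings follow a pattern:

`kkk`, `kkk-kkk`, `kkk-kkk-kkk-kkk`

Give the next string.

s(k+1) = s(k)·-·s(k) — each term doubles the last with '-' between the halves.
Doubling kkk-kkk-kkk-kkk with '-' between the halves:

kkk-kkk-kkk-kkk-kkk-kkk-kkk-kkk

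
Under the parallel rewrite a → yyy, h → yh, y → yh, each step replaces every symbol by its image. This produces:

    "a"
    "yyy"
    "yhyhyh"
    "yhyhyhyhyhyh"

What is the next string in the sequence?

Apply φ to yhyhyhyhyhyh symbol by symbol: y→yh, h→yh, y→yh, h→yh, y→yh, h→yh, y→yh, h→yh, y→yh, h→yh, y→yh, h→yh; joined: yh yh yh yh yh yh yh yh yh yh yh yh.

yhyhyhyhyhyhyhyhyhyhyhyh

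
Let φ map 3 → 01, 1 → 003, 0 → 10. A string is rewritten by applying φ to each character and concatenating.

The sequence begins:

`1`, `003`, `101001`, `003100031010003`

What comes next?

Applying the rule to each of the 15 symbols of 003100031010003 gives the pieces 10 10 01 003 10 10 10 01 003 10 003 10 10 10 01, which concatenate to the answer.

101001003101010010031000310101001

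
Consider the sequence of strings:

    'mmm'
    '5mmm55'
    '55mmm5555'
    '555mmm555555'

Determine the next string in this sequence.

5555mmm55555555

Each term wraps the previous one in 5 on the left and 55 on the right.
So the next term is 5·555mmm555555·55.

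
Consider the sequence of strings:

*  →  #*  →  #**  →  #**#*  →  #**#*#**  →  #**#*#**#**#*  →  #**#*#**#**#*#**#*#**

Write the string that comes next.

Each term (from the third on) is the previous term followed by the one before it: term 3 = #*·* = #**.
So term 8 is #**#*#**#**#*#**#*#**·#**#*#**#**#*.

#**#*#**#**#*#**#*#**#**#*#**#**#*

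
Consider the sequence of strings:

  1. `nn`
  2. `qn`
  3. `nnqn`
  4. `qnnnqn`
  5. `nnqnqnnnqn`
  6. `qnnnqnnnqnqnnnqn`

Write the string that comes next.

This is a Fibonacci-style word recurrence s(k) = s(k−2)·s(k−1): e.g. nn·qn = nnqn.
So term 7 is nnqnqnnnqn·qnnnqnnnqnqnnnqn.

nnqnqnnnqnqnnnqnnnqnqnnnqn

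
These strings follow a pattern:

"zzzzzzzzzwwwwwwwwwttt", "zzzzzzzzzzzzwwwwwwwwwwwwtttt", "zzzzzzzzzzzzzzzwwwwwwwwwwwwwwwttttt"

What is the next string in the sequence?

zzzzzzzzzzzzzzzzzzwwwwwwwwwwwwwwwwwwtttttt

Reading off run lengths: z runs 9, 12, 15; w runs 9, 12, 15; t runs 3, 4, 5 — each is linear in n, where the shown terms are n = 3, 4, 5.
Setting n = 6 gives 18, 18, 6 characters in each block.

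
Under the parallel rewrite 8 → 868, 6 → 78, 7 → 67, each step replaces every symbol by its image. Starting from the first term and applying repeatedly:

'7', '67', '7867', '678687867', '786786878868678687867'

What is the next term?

678687867868788686786886878868786786878868678687867

φ(786786878868678687867) expands symbol-by-symbol to 67 868 78 67 868 78 868 67 868 868 78 868 78 67 868 78 868 67 868 78 67; joining the 21 pieces gives the next term.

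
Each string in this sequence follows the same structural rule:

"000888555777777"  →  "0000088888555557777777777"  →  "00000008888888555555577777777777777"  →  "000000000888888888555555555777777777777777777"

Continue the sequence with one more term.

The n-th term is 2n-1 0's then 2n-1 8's then 2n-1 5's then 4n-2 7's, where the shown terms are n = 2, 3, 4, 5.
Setting n = 6 gives 11, 11, 11, 22 characters in each block.

0000000000088888888888555555555557777777777777777777777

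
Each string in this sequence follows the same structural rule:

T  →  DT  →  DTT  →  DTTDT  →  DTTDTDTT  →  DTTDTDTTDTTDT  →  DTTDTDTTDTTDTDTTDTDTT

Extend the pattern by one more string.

Each term (from the third on) is the previous term followed by the one before it: term 3 = DT·T = DTT.
So term 8 is DTTDTDTTDTTDTDTTDTDTT·DTTDTDTTDTTDT.

DTTDTDTTDTTDTDTTDTDTTDTTDTDTTDTTDT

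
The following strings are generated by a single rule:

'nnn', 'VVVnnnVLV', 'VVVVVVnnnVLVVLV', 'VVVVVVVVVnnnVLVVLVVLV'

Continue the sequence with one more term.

Each term wraps the previous one in VVV on the left and VLV on the right.
Applying this once more to VVVVVVVVVnnnVLVVLVVLV:

VVVVVVVVVVVVnnnVLVVLVVLVVLV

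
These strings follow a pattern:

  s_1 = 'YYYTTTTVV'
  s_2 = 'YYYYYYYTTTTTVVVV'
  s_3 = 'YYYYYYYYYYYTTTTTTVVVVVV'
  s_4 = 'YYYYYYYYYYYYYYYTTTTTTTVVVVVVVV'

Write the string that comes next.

Reading off run lengths: Y runs 3, 7, 11, 15; T runs 4, 5, 6, 7; V runs 2, 4, 6, 8 — each is linear in n (n = 1, 2, …).
At n = 5 the blocks have lengths 19, 8, 10.

YYYYYYYYYYYYYYYYYYYTTTTTTTTVVVVVVVVVV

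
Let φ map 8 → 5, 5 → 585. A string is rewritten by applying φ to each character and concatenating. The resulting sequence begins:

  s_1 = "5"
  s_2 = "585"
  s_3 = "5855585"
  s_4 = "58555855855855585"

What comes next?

Rewriting the 17 symbols of 58555855855855585 one by one yields 585 5 585 585 585 5 585 585 5 585 585 5 585 585 585 5 585; concatenated:

58555855855855585585558558555855855855585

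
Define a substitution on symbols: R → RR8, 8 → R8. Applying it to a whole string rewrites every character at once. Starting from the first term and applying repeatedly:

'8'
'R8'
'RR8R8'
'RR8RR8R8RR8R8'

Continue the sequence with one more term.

RR8RR8R8RR8RR8R8RR8R8RR8RR8R8RR8R8

Replace each of the 13 characters of RR8RR8R8RR8R8 in place — RR8 RR8 R8 RR8 RR8 R8 RR8 R8 RR8 RR8 R8 RR8 R8 — and concatenate.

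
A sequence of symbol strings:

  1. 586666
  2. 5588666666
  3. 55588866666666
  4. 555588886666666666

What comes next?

5555588888666666666666

Each string has the form 5^{n-1} 8^{n-1} 6^{2n}, where the shown terms are n = 2, 3, 4, 5.
At n = 6 the blocks have lengths 5, 5, 12.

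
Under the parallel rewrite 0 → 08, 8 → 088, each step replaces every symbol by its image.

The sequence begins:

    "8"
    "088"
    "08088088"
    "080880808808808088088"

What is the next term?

Applying the rule to each of the 21 symbols of 080880808808808088088 gives the pieces 08 088 08 088 088 08 088 08 088 088 08 088 088 08 088 08 088 088 08 088 088, which concatenate to the answer.

0808808088088080880808808808088088080880808808808088088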